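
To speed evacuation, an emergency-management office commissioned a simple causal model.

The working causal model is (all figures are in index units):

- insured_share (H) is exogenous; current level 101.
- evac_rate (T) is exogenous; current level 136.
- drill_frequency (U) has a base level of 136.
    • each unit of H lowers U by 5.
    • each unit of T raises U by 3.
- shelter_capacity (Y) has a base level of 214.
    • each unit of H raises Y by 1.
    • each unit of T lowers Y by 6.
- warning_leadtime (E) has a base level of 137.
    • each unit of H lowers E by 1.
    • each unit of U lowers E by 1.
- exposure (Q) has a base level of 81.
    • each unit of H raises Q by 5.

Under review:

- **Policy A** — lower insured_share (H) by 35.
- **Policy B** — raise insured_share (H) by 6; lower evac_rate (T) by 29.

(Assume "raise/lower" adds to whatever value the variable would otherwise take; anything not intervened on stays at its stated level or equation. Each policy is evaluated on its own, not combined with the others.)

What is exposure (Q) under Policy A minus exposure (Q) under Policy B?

Policy A (H − 35):
  H = 101 − 35 = 66
  Q = 81 + 5·66 = 411
Policy B (H + 6, T − 29):
  H = 101 + 6 = 107
  Q = 81 + 5·107 = 616
Q: 411 − 616 = -205

-205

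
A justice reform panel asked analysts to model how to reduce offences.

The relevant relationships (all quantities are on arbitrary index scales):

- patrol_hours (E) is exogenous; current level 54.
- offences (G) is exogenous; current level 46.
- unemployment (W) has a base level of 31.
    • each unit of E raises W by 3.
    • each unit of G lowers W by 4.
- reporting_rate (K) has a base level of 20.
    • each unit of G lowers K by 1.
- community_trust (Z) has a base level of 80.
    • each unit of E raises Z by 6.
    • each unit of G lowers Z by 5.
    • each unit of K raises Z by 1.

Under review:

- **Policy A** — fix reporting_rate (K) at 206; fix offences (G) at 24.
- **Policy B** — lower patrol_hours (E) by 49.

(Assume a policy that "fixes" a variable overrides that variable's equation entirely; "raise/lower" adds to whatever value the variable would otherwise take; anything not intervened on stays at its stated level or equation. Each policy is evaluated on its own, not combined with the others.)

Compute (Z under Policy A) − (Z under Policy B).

636

Policy A (K := 206, G := 24):
  E = 54
  G = 24
  K = 206
  Z = 80 + 6·54 − 5·24 + 206 = 490
Policy B (E − 49):
  E = 54 − 49 = 5
  G = 46
  K = 20 − 46 = -26
  Z = 80 + 6·5 − 5·46 + (-26) = -146
Z: 490 − (-146) = 636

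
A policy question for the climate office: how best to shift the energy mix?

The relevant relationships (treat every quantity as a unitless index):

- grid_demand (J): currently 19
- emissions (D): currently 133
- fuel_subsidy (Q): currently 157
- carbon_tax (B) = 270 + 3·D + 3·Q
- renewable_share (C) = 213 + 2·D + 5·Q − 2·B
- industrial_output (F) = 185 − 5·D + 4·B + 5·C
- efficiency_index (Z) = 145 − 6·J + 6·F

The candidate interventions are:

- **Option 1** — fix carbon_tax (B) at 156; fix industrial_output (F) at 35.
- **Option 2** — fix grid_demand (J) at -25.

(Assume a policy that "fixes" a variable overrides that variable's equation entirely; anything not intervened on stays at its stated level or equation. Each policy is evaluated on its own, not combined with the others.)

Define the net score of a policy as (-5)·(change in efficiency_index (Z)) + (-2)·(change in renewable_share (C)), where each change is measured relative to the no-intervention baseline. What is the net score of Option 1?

Baseline:
  J = 19
  D = 133
  Q = 157
  B = 270 + 3·133 + 3·157 = 1140
  C = 213 + 2·133 + 5·157 − 2·1140 = -1016
  F = 185 − 5·133 + 4·1140 + 5·(-1016) = -1000
  Z = 145 − 6·19 + 6·(-1000) = -5969
Option 1 (B := 156, F := 35):
  J = 19
  D = 133
  Q = 157
  B = 156
  C = 213 + 2·133 + 5·157 − 2·156 = 952
  F = 35
  Z = 145 − 6·19 + 6·35 = 241
ΔZ = 241 − (-5969) = 6210; ΔC = 952 − (-1016) = 1968
Score = (-5)·6210 + (-2)·1968 = -34986

-34986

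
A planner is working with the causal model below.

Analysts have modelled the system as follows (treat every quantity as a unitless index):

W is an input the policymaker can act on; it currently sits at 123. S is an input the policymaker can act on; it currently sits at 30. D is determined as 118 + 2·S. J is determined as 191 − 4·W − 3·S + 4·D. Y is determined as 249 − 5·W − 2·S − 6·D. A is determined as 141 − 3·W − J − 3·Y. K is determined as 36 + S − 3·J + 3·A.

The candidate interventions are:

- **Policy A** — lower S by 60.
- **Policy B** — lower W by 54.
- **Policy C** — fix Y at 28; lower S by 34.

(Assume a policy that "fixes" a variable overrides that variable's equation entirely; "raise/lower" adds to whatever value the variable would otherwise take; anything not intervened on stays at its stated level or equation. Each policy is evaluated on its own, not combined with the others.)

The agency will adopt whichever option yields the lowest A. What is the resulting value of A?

Policy A (S − 60):
  W = 123
  S = 30 − 60 = -30
  D = 118 + 2·(-30) = 58
  J = 191 − 4·123 − 3·(-30) + 4·58 = 21
  Y = 249 − 5·123 − 2·(-30) − 6·58 = -654
  A = 141 − 3·123 − 21 − 3·(-654) = 1713
Policy B (W − 54):
  W = 123 − 54 = 69
  S = 30
  D = 118 + 2·30 = 178
  J = 191 − 4·69 − 3·30 + 4·178 = 537
  Y = 249 − 5·69 − 2·30 − 6·178 = -1224
  A = 141 − 3·69 − 537 − 3·(-1224) = 3069
Policy C (Y := 28, S − 34):
  W = 123
  S = 30 − 34 = -4
  D = 118 + 2·(-4) = 110
  J = 191 − 4·123 − 3·(-4) + 4·110 = 151
  Y = 28
  A = 141 − 3·123 − 151 − 3·28 = -463
Comparing — Policy A: A=1713, Policy B: A=3069, Policy C: A=-463. Lowest is -463 (Policy C).

-463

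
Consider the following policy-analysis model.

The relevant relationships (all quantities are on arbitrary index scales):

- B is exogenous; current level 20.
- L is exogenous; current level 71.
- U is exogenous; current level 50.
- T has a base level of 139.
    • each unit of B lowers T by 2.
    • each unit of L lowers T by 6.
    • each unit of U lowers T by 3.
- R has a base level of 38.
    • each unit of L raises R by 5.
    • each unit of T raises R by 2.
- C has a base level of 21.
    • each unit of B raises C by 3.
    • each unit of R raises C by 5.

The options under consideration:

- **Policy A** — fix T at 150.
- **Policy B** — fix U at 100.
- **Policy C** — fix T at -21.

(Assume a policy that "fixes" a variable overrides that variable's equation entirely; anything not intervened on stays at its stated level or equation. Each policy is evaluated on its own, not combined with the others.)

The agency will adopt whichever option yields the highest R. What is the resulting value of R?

Policy A (T := 150):
  B = 20
  L = 71
  U = 50
  T = 150
  R = 38 + 5·71 + 2·150 = 693
Policy B (U := 100):
  B = 20
  L = 71
  U = 100
  T = 139 − 2·20 − 6·71 − 3·100 = -627
  R = 38 + 5·71 + 2·(-627) = -861
Policy C (T := -21):
  B = 20
  L = 71
  U = 50
  T = -21
  R = 38 + 5·71 + 2·(-21) = 351
Comparing — Policy A: R=693, Policy B: R=-861, Policy C: R=351. Highest is 693 (Policy A).

693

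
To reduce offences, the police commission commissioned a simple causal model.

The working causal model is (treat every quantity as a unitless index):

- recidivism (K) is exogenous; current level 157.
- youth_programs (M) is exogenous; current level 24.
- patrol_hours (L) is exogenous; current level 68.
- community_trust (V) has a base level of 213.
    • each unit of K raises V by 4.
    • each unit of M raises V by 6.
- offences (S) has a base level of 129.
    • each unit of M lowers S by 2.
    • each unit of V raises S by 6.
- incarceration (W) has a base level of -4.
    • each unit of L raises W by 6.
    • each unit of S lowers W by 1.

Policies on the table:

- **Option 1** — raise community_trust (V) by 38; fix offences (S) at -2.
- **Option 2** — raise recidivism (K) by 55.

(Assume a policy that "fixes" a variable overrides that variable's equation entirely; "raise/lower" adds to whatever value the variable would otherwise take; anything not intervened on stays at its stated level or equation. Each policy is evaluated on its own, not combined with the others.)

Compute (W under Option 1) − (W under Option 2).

Option 1 (V + 38, S := -2):
  K = 157
  M = 24
  L = 68
  V = 213 + 4·157 + 6·24 (+38 from intervention) = 1023
  S = -2
  W = -4 + 6·68 − (-2) = 406
Option 2 (K + 55):
  K = 157 + 55 = 212
  M = 24
  L = 68
  V = 213 + 4·212 + 6·24 = 1205
  S = 129 − 2·24 + 6·1205 = 7311
  W = -4 + 6·68 − 7311 = -6907
W: 406 − (-6907) = 7313

7313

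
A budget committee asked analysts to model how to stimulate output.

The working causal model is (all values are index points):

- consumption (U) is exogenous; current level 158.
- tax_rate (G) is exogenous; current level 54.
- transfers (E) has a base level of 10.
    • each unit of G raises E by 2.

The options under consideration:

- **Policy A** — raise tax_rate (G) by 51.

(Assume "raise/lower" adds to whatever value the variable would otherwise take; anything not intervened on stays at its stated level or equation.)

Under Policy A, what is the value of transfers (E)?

220

Policy A (G + 51):
  G = 54 + 51 = 105
  E = 10 + 2·105 = 220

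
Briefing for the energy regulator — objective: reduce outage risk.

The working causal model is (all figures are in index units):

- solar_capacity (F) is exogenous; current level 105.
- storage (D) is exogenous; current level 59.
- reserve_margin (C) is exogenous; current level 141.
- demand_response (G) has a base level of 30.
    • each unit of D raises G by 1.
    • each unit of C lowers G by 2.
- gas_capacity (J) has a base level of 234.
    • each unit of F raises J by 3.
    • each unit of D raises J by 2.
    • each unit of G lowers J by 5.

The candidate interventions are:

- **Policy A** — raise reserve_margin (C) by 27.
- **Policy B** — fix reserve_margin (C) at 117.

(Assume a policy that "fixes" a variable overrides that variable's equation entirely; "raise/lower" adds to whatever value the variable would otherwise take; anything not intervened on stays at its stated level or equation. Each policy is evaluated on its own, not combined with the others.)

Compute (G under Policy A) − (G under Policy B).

Policy A (C + 27):
  D = 59
  C = 141 + 27 = 168
  G = 30 + 59 − 2·168 = -247
Policy B (C := 117):
  D = 59
  C = 117
  G = 30 + 59 − 2·117 = -145
G: -247 − (-145) = -102

-102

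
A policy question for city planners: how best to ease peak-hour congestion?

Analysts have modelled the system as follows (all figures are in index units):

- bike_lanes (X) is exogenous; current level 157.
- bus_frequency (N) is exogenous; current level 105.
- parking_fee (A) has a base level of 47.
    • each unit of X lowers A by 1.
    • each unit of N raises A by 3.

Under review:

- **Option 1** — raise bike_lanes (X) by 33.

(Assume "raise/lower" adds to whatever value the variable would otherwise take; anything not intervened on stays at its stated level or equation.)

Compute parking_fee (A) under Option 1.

Option 1 (X + 33):
  X = 157 + 33 = 190
  N = 105
  A = 47 − 190 + 3·105 = 172

172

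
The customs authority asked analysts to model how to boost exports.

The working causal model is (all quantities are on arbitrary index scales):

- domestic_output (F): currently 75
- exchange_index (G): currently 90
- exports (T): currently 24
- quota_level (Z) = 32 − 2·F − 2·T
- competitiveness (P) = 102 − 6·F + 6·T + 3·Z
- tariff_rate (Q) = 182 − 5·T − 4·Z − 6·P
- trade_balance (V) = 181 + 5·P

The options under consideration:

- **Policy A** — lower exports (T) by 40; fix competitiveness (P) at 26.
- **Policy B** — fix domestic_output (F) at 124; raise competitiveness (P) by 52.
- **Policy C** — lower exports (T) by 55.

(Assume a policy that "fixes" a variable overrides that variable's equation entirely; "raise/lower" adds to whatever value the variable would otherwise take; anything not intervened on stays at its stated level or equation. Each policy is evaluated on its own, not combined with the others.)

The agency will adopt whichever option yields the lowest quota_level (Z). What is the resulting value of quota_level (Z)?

-264

Policy A (T − 40, P := 26):
  F = 75
  T = 24 − 40 = -16
  Z = 32 − 2·75 − 2·(-16) = -86
Policy B (F := 124, P + 52):
  F = 124
  T = 24
  Z = 32 − 2·124 − 2·24 = -264
Policy C (T − 55):
  F = 75
  T = 24 − 55 = -31
  Z = 32 − 2·75 − 2·(-31) = -56
Comparing — Policy A: Z=-86, Policy B: Z=-264, Policy C: Z=-56. Lowest is -264 (Policy B).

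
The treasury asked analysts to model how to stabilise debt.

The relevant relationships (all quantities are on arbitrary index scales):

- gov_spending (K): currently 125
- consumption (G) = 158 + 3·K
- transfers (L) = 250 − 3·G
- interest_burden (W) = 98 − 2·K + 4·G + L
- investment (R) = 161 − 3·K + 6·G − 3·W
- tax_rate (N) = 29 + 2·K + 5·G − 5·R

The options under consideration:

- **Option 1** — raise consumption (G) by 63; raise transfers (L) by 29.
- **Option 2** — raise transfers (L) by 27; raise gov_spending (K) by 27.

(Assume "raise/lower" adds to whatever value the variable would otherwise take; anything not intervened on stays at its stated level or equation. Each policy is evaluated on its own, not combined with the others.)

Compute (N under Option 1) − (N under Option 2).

561

Option 1 (G + 63, L + 29):
  K = 125
  G = 158 + 3·125 (+63 from intervention) = 596
  L = 250 − 3·596 (+29 from intervention) = -1509
  W = 98 − 2·125 + 4·596 + (-1509) = 723
  R = 161 − 3·125 + 6·596 − 3·723 = 1193
  N = 29 + 2·125 + 5·596 − 5·1193 = -2706
Option 2 (L + 27, K + 27):
  K = 125 + 27 = 152
  G = 158 + 3·152 = 614
  L = 250 − 3·614 (+27 from intervention) = -1565
  W = 98 − 2·152 + 4·614 + (-1565) = 685
  R = 161 − 3·152 + 6·614 − 3·685 = 1334
  N = 29 + 2·152 + 5·614 − 5·1334 = -3267
N: -2706 − (-3267) = 561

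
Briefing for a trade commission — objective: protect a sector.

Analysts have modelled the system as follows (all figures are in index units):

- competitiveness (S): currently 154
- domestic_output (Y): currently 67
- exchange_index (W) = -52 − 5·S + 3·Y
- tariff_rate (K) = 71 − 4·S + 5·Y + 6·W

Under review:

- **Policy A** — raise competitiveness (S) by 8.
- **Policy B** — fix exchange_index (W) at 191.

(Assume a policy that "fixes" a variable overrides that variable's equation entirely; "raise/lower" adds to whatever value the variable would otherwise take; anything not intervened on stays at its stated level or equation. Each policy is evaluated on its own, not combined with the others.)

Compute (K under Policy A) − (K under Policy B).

-5144

Policy A (S + 8):
  S = 154 + 8 = 162
  Y = 67
  W = -52 − 5·162 + 3·67 = -661
  K = 71 − 4·162 + 5·67 + 6·(-661) = -4208
Policy B (W := 191):
  S = 154
  Y = 67
  W = 191
  K = 71 − 4·154 + 5·67 + 6·191 = 936
K: -4208 − 936 = -5144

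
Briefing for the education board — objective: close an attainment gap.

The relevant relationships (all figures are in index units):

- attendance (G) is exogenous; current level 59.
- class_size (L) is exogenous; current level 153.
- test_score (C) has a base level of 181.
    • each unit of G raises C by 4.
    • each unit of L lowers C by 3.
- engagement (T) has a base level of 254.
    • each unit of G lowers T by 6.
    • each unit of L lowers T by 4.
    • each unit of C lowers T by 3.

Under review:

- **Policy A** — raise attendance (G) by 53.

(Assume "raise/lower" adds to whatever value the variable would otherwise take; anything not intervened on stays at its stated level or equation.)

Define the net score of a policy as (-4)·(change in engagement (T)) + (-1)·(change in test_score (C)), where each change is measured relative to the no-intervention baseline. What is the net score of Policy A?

Baseline:
  G = 59
  L = 153
  C = 181 + 4·59 − 3·153 = -42
  T = 254 − 6·59 − 4·153 − 3·(-42) = -586
Policy A (G + 53):
  G = 59 + 53 = 112
  L = 153
  C = 181 + 4·112 − 3·153 = 170
  T = 254 − 6·112 − 4·153 − 3·170 = -1540
ΔT = -1540 − (-586) = -954; ΔC = 170 − (-42) = 212
Score = (-4)·(-954) + (-1)·212 = 3604

3604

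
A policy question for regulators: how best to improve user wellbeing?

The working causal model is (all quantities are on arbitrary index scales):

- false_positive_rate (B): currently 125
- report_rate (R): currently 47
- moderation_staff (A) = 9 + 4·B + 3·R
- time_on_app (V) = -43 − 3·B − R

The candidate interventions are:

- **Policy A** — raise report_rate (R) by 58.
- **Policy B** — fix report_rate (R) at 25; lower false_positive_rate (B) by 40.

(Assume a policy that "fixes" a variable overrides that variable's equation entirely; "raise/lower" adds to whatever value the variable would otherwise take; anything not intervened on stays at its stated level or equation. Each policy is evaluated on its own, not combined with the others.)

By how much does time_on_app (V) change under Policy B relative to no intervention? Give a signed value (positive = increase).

142

Baseline:
  B = 125
  R = 47
  V = -43 − 3·125 − 47 = -465
Policy B (R := 25, B − 40):
  B = 125 − 40 = 85
  R = 25
  V = -43 − 3·85 − 25 = -323
Change in V: -323 − (-465) = 142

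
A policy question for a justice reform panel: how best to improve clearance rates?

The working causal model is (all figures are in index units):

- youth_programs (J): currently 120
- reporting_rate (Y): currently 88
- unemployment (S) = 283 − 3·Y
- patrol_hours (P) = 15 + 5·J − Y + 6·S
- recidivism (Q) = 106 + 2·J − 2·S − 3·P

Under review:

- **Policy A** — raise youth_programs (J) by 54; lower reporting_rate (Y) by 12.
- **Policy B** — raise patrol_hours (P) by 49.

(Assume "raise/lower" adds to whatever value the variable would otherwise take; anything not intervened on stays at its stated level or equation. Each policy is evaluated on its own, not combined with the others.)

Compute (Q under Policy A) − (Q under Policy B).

-1311

Policy A (J + 54, Y − 12):
  J = 120 + 54 = 174
  Y = 88 − 12 = 76
  S = 283 − 3·76 = 55
  P = 15 + 5·174 − 76 + 6·55 = 1139
  Q = 106 + 2·174 − 2·55 − 3·1139 = -3073
Policy B (P + 49):
  J = 120
  Y = 88
  S = 283 − 3·88 = 19
  P = 15 + 5·120 − 88 + 6·19 (+49 from intervention) = 690
  Q = 106 + 2·120 − 2·19 − 3·690 = -1762
Q: -3073 − (-1762) = -1311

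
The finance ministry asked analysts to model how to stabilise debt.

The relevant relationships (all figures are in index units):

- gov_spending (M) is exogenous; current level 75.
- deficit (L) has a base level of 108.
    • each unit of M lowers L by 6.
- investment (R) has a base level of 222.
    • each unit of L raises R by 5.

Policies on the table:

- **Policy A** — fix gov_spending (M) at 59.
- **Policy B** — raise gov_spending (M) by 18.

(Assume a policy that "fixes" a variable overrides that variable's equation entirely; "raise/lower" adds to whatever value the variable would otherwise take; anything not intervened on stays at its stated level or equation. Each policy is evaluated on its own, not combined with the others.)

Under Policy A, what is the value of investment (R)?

-1008

Policy A (M := 59):
  M = 59
  L = 108 − 6·59 = -246
  R = 222 + 5·(-246) = -1008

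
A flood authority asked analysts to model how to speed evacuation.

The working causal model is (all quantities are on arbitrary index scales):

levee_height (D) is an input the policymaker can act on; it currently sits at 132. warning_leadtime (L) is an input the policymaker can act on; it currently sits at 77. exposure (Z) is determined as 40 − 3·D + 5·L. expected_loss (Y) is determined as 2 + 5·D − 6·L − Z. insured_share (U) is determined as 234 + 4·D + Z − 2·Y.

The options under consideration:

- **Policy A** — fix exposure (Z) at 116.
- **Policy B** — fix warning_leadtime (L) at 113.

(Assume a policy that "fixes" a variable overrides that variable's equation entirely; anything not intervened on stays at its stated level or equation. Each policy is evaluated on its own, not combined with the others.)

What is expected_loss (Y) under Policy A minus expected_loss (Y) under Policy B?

309

Policy A (Z := 116):
  D = 132
  L = 77
  Z = 116
  Y = 2 + 5·132 − 6·77 − 116 = 84
Policy B (L := 113):
  D = 132
  L = 113
  Z = 40 − 3·132 + 5·113 = 209
  Y = 2 + 5·132 − 6·113 − 209 = -225
Y: 84 − (-225) = 309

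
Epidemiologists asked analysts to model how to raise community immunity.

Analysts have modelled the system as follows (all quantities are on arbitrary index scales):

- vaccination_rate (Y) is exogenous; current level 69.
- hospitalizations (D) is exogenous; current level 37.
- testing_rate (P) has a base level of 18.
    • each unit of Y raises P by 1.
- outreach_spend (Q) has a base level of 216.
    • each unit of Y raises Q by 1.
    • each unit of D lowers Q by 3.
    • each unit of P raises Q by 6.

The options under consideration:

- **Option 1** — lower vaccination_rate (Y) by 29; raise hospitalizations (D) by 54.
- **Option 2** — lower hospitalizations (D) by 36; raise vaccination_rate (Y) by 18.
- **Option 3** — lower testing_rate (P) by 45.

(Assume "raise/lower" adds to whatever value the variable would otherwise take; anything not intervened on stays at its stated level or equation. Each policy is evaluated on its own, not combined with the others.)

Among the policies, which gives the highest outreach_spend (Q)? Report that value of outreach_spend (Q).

930

Option 1 (Y − 29, D + 54):
  Y = 69 − 29 = 40
  D = 37 + 54 = 91
  P = 18 + 40 = 58
  Q = 216 + 40 − 3·91 + 6·58 = 331
Option 2 (D − 36, Y + 18):
  Y = 69 + 18 = 87
  D = 37 − 36 = 1
  P = 18 + 87 = 105
  Q = 216 + 87 − 3·1 + 6·105 = 930
Option 3 (P − 45):
  Y = 69
  D = 37
  P = 18 + 69 (−45 from intervention) = 42
  Q = 216 + 69 − 3·37 + 6·42 = 426
Comparing — Option 1: Q=331, Option 2: Q=930, Option 3: Q=426. Highest is 930 (Option 2).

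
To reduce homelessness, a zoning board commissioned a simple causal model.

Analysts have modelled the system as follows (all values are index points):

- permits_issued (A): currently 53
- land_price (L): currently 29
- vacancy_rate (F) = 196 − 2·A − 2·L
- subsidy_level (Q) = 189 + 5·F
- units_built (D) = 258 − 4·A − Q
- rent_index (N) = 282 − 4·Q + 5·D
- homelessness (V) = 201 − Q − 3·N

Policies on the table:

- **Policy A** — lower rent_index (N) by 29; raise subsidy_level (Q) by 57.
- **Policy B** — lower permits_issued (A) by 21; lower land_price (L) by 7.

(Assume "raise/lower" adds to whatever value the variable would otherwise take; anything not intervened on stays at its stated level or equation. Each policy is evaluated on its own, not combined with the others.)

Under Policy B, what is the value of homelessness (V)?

13759

Policy B (A − 21, L − 7):
  A = 53 − 21 = 32
  L = 29 − 7 = 22
  F = 196 − 2·32 − 2·22 = 88
  Q = 189 + 5·88 = 629
  D = 258 − 4·32 − 629 = -499
  N = 282 − 4·629 + 5·(-499) = -4729
  V = 201 − 629 − 3·(-4729) = 13759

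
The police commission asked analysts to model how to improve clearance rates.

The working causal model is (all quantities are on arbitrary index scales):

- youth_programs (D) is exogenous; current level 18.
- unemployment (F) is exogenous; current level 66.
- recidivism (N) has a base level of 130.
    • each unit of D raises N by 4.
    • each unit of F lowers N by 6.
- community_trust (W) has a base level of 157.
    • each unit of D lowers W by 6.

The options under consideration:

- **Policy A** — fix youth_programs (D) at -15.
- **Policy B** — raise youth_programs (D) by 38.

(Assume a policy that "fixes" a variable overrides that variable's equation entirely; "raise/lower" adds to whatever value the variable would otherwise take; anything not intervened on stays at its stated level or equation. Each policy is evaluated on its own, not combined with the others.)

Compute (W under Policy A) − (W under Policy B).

426

Policy A (D := -15):
  D = -15
  W = 157 − 6·(-15) = 247
Policy B (D + 38):
  D = 18 + 38 = 56
  W = 157 − 6·56 = -179
W: 247 − (-179) = 426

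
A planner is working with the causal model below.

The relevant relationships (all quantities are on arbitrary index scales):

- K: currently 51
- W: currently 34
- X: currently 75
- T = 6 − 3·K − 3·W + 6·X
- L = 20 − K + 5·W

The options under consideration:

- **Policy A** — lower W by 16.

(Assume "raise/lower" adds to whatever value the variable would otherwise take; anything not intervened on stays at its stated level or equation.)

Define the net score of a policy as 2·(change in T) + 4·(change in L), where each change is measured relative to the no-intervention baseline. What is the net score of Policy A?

-224

Baseline:
  K = 51
  W = 34
  X = 75
  T = 6 − 3·51 − 3·34 + 6·75 = 201
  L = 20 − 51 + 5·34 = 139
Policy A (W − 16):
  K = 51
  W = 34 − 16 = 18
  X = 75
  T = 6 − 3·51 − 3·18 + 6·75 = 249
  L = 20 − 51 + 5·18 = 59
ΔT = 249 − 201 = 48; ΔL = 59 − 139 = -80
Score = 2·48 + 4·(-80) = -224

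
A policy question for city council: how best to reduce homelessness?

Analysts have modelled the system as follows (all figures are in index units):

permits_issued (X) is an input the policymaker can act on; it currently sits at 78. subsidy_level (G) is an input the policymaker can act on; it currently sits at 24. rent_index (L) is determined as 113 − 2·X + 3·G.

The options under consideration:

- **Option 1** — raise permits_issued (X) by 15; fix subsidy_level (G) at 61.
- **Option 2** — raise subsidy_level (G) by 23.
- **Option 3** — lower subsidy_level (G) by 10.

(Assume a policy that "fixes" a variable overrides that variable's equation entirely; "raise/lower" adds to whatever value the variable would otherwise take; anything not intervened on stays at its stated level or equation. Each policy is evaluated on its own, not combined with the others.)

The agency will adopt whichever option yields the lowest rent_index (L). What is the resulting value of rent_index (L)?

-1

Option 1 (X + 15, G := 61):
  X = 78 + 15 = 93
  G = 61
  L = 113 − 2·93 + 3·61 = 110
Option 2 (G + 23):
  X = 78
  G = 24 + 23 = 47
  L = 113 − 2·78 + 3·47 = 98
Option 3 (G − 10):
  X = 78
  G = 24 − 10 = 14
  L = 113 − 2·78 + 3·14 = -1
Comparing — Option 1: L=110, Option 2: L=98, Option 3: L=-1. Lowest is -1 (Option 3).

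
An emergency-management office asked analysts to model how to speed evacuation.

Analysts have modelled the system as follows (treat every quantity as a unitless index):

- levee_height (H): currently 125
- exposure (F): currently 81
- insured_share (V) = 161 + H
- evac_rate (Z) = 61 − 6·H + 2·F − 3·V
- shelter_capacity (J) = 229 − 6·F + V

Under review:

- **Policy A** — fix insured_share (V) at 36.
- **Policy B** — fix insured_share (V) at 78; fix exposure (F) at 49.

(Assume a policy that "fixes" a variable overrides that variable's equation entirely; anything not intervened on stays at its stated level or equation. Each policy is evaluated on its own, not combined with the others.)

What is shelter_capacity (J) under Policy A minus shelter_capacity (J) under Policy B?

Policy A (V := 36):
  H = 125
  F = 81
  V = 36
  J = 229 − 6·81 + 36 = -221
Policy B (V := 78, F := 49):
  H = 125
  F = 49
  V = 78
  J = 229 − 6·49 + 78 = 13
J: -221 − 13 = -234

-234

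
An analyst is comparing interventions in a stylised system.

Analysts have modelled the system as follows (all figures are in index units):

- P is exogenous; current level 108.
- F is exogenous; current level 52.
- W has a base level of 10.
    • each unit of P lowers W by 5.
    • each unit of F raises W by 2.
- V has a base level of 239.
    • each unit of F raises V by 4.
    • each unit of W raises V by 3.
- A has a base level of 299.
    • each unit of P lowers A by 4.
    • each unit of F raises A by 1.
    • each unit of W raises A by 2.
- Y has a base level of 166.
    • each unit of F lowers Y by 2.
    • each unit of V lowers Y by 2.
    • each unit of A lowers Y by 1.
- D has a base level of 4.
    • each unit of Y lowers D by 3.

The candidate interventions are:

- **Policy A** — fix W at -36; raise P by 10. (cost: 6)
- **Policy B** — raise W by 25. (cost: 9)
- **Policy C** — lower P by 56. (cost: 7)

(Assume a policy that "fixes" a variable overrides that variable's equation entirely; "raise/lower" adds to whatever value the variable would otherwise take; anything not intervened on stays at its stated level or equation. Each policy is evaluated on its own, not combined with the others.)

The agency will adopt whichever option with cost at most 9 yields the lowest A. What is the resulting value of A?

Policy A (W := -36, P + 10):
  P = 108 + 10 = 118
  F = 52
  W = -36
  A = 299 − 4·118 + 52 + 2·(-36) = -193
Policy B (W + 25):
  P = 108
  F = 52
  W = 10 − 5·108 + 2·52 (+25 from intervention) = -401
  A = 299 − 4·108 + 52 + 2·(-401) = -883
Policy C (P − 56):
  P = 108 − 56 = 52
  F = 52
  W = 10 − 5·52 + 2·52 = -146
  A = 299 − 4·52 + 52 + 2·(-146) = -149
Comparing — Policy A: A=-193, Policy B: A=-883, Policy C: A=-149. Lowest is -883 (Policy B).

-883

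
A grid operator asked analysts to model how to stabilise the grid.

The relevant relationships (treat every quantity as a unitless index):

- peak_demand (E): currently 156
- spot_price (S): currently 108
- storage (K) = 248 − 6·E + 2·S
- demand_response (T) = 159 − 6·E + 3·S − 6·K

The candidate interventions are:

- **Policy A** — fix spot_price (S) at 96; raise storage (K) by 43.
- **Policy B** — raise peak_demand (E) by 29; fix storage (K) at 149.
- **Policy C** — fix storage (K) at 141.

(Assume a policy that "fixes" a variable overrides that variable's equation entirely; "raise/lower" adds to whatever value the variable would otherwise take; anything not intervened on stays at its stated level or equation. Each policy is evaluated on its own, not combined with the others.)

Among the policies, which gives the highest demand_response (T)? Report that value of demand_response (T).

2229

Policy A (S := 96, K + 43):
  E = 156
  S = 96
  K = 248 − 6·156 + 2·96 (+43 from intervention) = -453
  T = 159 − 6·156 + 3·96 − 6·(-453) = 2229
Policy B (E + 29, K := 149):
  E = 156 + 29 = 185
  S = 108
  K = 149
  T = 159 − 6·185 + 3·108 − 6·149 = -1521
Policy C (K := 141):
  E = 156
  S = 108
  K = 141
  T = 159 − 6·156 + 3·108 − 6·141 = -1299
Comparing — Policy A: T=2229, Policy B: T=-1521, Policy C: T=-1299. Highest is 2229 (Policy A).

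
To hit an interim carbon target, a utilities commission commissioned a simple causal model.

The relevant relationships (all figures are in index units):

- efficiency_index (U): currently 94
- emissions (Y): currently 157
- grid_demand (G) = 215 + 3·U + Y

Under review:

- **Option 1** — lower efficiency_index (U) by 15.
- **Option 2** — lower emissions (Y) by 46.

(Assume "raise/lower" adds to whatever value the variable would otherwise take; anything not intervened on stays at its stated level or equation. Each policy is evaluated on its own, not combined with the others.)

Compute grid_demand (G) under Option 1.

Option 1 (U − 15):
  U = 94 − 15 = 79
  Y = 157
  G = 215 + 3·79 + 157 = 609

609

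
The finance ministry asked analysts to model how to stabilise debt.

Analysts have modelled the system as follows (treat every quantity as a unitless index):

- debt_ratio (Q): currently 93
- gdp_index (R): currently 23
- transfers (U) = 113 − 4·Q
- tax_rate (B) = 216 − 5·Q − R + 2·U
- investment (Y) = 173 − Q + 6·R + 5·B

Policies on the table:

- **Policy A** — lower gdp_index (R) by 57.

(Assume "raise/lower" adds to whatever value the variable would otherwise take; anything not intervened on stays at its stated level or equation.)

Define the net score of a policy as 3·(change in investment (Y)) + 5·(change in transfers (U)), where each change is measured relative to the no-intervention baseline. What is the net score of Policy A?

Baseline:
  Q = 93
  R = 23
  U = 113 − 4·93 = -259
  B = 216 − 5·93 − 23 + 2·(-259) = -790
  Y = 173 − 93 + 6·23 + 5·(-790) = -3732
Policy A (R − 57):
  Q = 93
  R = 23 − 57 = -34
  U = 113 − 4·93 = -259
  B = 216 − 5·93 − (-34) + 2·(-259) = -733
  Y = 173 − 93 + 6·(-34) + 5·(-733) = -3789
ΔY = -3789 − (-3732) = -57; ΔU = -259 − (-259) = 0
Score = 3·(-57) + 5·0 = -171

-171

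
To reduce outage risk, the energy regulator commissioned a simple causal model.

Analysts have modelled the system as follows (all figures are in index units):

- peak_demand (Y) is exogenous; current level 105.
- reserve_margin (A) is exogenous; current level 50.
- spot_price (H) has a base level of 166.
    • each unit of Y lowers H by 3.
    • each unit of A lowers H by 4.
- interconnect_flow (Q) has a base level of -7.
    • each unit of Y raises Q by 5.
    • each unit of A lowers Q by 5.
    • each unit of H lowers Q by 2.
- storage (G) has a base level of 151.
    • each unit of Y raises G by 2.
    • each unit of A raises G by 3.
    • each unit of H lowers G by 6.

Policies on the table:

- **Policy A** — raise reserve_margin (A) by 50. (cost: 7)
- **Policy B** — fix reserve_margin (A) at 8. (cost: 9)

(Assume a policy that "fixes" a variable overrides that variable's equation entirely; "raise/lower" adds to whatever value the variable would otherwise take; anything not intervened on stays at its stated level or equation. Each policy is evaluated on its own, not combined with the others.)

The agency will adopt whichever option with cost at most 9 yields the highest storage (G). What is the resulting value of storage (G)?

3955

Policy A (A + 50):
  Y = 105
  A = 50 + 50 = 100
  H = 166 − 3·105 − 4·100 = -549
  G = 151 + 2·105 + 3·100 − 6·(-549) = 3955
Policy B (A := 8):
  Y = 105
  A = 8
  H = 166 − 3·105 − 4·8 = -181
  G = 151 + 2·105 + 3·8 − 6·(-181) = 1471
Comparing — Policy A: G=3955, Policy B: G=1471. Highest is 3955 (Policy A).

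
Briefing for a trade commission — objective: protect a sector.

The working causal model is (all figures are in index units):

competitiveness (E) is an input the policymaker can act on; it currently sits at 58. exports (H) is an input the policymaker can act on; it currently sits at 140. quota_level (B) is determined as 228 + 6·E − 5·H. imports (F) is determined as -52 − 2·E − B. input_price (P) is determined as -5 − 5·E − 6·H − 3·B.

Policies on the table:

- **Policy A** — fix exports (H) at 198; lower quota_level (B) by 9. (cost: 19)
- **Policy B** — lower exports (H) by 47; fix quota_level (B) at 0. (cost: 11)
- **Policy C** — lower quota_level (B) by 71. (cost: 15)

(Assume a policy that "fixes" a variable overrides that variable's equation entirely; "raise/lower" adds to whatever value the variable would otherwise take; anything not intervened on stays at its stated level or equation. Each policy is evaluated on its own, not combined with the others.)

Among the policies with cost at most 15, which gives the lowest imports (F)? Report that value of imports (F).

Policy B (H − 47, B := 0):
  E = 58
  H = 140 − 47 = 93
  B = 0
  F = -52 − 2·58 − 0 = -168
Policy C (B − 71):
  E = 58
  H = 140
  B = 228 + 6·58 − 5·140 (−71 from intervention) = -195
  F = -52 − 2·58 − (-195) = 27
Comparing — Policy B: F=-168, Policy C: F=27. Lowest is -168 (Policy B).

-168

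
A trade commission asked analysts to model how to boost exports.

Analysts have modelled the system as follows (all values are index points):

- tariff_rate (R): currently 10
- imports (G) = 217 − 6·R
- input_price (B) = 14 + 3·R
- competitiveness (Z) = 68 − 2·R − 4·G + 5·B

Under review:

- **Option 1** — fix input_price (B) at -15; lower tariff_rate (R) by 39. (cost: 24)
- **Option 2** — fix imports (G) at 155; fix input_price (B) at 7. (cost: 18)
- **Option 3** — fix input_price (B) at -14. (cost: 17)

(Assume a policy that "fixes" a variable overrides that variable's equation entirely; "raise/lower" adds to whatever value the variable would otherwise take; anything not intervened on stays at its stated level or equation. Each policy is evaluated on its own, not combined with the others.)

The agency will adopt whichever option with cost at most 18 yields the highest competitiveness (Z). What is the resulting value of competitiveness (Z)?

-537

Option 2 (G := 155, B := 7):
  R = 10
  G = 155
  B = 7
  Z = 68 − 2·10 − 4·155 + 5·7 = -537
Option 3 (B := -14):
  R = 10
  G = 217 − 6·10 = 157
  B = -14
  Z = 68 − 2·10 − 4·157 + 5·(-14) = -650
Comparing — Option 2: Z=-537, Option 3: Z=-650. Highest is -537 (Option 2).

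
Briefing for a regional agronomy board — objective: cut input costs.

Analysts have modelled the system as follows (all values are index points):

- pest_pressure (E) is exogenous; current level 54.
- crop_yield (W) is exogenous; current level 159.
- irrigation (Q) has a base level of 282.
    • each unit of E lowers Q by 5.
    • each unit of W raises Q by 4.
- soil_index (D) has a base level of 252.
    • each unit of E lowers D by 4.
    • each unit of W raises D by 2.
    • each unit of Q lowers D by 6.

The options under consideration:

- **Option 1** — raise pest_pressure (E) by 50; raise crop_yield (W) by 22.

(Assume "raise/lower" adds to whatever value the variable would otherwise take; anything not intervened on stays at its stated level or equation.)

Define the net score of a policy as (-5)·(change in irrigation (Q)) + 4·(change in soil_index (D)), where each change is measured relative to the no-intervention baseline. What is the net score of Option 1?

Baseline:
  E = 54
  W = 159
  Q = 282 − 5·54 + 4·159 = 648
  D = 252 − 4·54 + 2·159 − 6·648 = -3534
Option 1 (E + 50, W + 22):
  E = 54 + 50 = 104
  W = 159 + 22 = 181
  Q = 282 − 5·104 + 4·181 = 486
  D = 252 − 4·104 + 2·181 − 6·486 = -2718
ΔQ = 486 − 648 = -162; ΔD = -2718 − (-3534) = 816
Score = (-5)·(-162) + 4·816 = 4074

4074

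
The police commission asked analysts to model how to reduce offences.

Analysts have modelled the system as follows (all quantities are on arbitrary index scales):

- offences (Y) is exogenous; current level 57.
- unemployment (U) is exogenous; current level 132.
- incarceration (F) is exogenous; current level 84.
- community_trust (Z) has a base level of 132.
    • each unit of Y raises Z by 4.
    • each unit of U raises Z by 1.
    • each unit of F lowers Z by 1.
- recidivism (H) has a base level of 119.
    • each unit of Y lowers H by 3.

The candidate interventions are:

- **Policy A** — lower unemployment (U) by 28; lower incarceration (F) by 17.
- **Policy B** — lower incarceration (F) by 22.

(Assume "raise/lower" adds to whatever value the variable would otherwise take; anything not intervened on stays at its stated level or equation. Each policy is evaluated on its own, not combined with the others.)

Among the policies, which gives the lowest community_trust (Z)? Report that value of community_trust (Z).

Policy A (U − 28, F − 17):
  Y = 57
  U = 132 − 28 = 104
  F = 84 − 17 = 67
  Z = 132 + 4·57 + 104 − 67 = 397
Policy B (F − 22):
  Y = 57
  U = 132
  F = 84 − 22 = 62
  Z = 132 + 4·57 + 132 − 62 = 430
Comparing — Policy A: Z=397, Policy B: Z=430. Lowest is 397 (Policy A).

397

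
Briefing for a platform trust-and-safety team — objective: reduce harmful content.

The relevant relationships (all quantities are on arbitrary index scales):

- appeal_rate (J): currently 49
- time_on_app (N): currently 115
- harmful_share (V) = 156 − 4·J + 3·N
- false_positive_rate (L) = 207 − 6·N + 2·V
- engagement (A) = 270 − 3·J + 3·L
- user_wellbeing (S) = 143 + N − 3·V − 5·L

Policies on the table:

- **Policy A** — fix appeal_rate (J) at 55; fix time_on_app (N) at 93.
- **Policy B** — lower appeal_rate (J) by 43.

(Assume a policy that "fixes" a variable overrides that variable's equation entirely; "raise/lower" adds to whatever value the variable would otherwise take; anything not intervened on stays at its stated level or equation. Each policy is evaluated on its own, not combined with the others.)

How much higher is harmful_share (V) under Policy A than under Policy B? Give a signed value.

-262

Policy A (J := 55, N := 93):
  J = 55
  N = 93
  V = 156 − 4·55 + 3·93 = 215
Policy B (J − 43):
  J = 49 − 43 = 6
  N = 115
  V = 156 − 4·6 + 3·115 = 477
V: 215 − 477 = -262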